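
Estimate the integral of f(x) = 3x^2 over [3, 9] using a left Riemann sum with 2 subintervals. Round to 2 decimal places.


Left Riemann sum uses left endpoints of each subinterval.
Interval: [3, 9], n = 2
dx = (9 - 3) / 2 = 3
Left endpoints: [3, 6]
f values: [27, 108]
Sum = dx * (sum of f values)
= 3 * 135
= 405 = 405.00

405.00


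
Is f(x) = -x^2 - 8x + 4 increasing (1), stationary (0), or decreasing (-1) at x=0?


Compute f'(x) to determine behavior:
f'(x) = -2x - 8
f'(0) = -2 * 0 - 8
= 0 - 8
= -8
Since f'(0) < 0, the function is decreasing (-1)

-1


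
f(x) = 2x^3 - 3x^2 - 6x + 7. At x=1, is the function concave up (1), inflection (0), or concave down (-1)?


Concavity is determined by the sign of f''(x).
f(x) = 2x^3 - 3x^2 - 6x + 7
f'(x) = 6x^2 - 6x - 6
f''(x) = 12x - 6
f''(1) = 12 * 1 - 6
= 12 - 6
= 6
Since f''(1) > 0, the function is concave up (1)

1


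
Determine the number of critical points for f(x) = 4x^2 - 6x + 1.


Find where f'(x) = 0:
f'(x) = 8x - 6
Set f'(x) = 0:
8x - 6 = 0
x = 6 / 8 = 3/4
This is a linear equation in x, so there is exactly one solution.
Number of critical points: 1

1


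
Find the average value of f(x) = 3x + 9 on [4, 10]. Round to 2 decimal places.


Average value = 1/(b-a) * integral from a to b of f(x) dx
First compute the integral of 3x + 9:
F(x) = (3/2)x^2 + 9x
F(10) = 3/2 * 100 + 9 * 10 = 240
F(4) = 3/2 * 16 + 9 * 4 = 60
Integral = 240 - 60 = 180
Average = 180 / (10 - 4) = 180 / 6
= 30 = 30.00

30.00


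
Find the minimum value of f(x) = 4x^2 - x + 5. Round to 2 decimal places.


For a quadratic f(x) = ax^2 + bx + c with a > 0, the minimum is at the vertex.
Vertex x-coordinate: x = -b/(2a)
x = -(-1) / (2 * 4)
x = 1/8
Substitute back to find the minimum value:
f(1/8) = 4 * (1/8)^2 - 1 * (1/8) + 5
= 1/16 - 1/8 + 5
= 79/16 ≈ 4.94

4.94


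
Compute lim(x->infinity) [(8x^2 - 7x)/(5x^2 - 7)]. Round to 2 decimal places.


For limits at infinity with equal-degree polynomials,
we compare leading coefficients.
Numerator leading term: 8x^2
Denominator leading term: 5x^2
Divide both by x^2:
lim = (8 - 7/x) / (5 - 7/x^2)
As x -> infinity, the 1/x and 1/x^2 terms vanish:
= 8/5 = 1.60

1.60


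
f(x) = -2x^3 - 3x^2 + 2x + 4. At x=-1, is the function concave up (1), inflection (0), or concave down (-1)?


Concavity is determined by the sign of f''(x).
f(x) = -2x^3 - 3x^2 + 2x + 4
f'(x) = -6x^2 - 6x + 2
f''(x) = -12x - 6
f''(-1) = -12 * (-1) - 6
= 12 - 6
= 6
Since f''(-1) > 0, the function is concave up (1)

1


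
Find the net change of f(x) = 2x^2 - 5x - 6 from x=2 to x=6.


Net change = f(b) - f(a)
f(x) = 2x^2 - 5x - 6
Compute f(6):
f(6) = 2 * 6^2 - 5 * 6 - 6
= 72 - 30 - 6
= 36
Compute f(2):
f(2) = 2 * 2^2 - 5 * 2 - 6
= 8 - 10 - 6
= -8
Net change = 36 - (-8) = 44

44


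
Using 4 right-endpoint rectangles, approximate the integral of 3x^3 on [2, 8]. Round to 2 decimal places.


Right Riemann sum uses right endpoints of each subinterval.
Interval: [2, 8], n = 4
dx = (8 - 2) / 4 = 3/2
Right endpoints: [7/2, 5, 13/2, 8]
f values: [1029/8, 375, 6591/8, 1536]
Sum = dx * (sum of f values)
= 3/2 * 5727/2
= 17181/4 = 4295.25

4295.25


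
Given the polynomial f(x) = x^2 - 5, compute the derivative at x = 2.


Differentiate term by term using power and sum rules:
f(x) = x^2 - 5
f'(x) = 2x
Substitute x = 2:
f'(2) = 2 * 2 + 0
= 4 + 0
= 4

4


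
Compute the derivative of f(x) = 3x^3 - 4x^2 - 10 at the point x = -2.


Differentiate f(x) = 3x^3 - 4x^2 - 10 term by term:
f'(x) = 9x^2 - 8x
Substitute x = -2:
f'(-2) = 9 * (-2)^2 - 8 * (-2) + 0
= 36 + 16 + 0
= 52

52


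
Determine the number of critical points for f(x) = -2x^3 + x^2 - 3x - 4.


Find where f'(x) = 0:
f(x) = -2x^3 + x^2 - 3x - 4
f'(x) = -6x^2 + 2x - 3
This is a quadratic in x. Use the discriminant to count real roots.
Discriminant = (2)^2 - 4 * (-6) * (-3)
= 4 - 72
= -68
Since discriminant < 0, f'(x) = 0 has no real solutions.
Number of critical points: 0

0


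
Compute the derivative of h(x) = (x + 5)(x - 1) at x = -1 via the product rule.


Let u(x) = x + 5 and v(x) = x - 1
u'(x) = 1
v'(x) = 1
Product rule: h'(x) = u'(x)*v(x) + u(x)*v'(x)
= 1 * (x - 1) + (x + 5) * 1
At x = -1:
u(-1) = 1 * (-1) + 5 = 4
v(-1) = 1 * (-1) - 1 = -2
h'(-1) = 1 * (-2) + 4 * 1
= -2 + 4
= 2

2


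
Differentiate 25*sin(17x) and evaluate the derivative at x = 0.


Apply the chain rule to differentiate 25*sin(17x):
d/dx [25*sin(17x)]
= 25 * cos(17x) * d/dx(17x)
= 25 * 17 * cos(17x)
= 425 * cos(17x)
Evaluate at x = 0:
= 425 * cos(0)
= 425 * 1
= 425

425


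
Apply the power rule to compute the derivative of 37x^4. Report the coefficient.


We apply the power rule: d/dx [ax^n] = a*n * x^(n-1)
d/dx [37x^4]
= 37 * 4 * x^(4-1)
= 148x^3
The coefficient is 148

148


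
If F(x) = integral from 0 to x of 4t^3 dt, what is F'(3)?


By the Fundamental Theorem of Calculus (Part 1):
If F(x) = integral from 0 to x of f(t) dt, then F'(x) = f(x)
Here f(t) = 4t^3
So F'(x) = 4x^3
Evaluate at x = 3:
F'(3) = 4 * 3^3
= 4 * 27
= 108

108


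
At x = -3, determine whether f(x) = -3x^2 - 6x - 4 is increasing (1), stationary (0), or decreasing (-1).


Compute f'(x) to determine behavior:
f'(x) = -6x - 6
f'(-3) = -6 * (-3) - 6
= 18 - 6
= 12
Since f'(-3) > 0, the function is increasing (1)

1


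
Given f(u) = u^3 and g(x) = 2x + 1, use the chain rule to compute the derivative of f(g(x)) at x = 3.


Using the chain rule: (f(g(x)))' = f'(g(x)) * g'(x)
First, find g(3):
g(3) = 2 * 3 + 1 = 7
Next, f'(u) = 3u^2
And g'(x) = 2
So f'(g(3)) * g'(3)
= 3 * 7^2 * 2
= 3 * 49 * 2
= 294

294


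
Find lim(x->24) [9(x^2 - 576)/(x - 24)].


Direct substitution gives 0/0, so we factor the numerator.
Factor: 9(x^2 - 576) = 9 * (x - 24)(x + 24)
Cancel the common factor (x - 24):
9(x^2 - 576)/(x - 24) = 9 * (x + 24)
Now substitute x = 24:
= 9 * (24 + 24) = 432

432


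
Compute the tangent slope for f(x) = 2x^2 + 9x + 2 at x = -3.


The slope of the tangent line equals f'(x) at the point.
f(x) = 2x^2 + 9x + 2
f'(x) = 4x + 9
At x = -3:
f'(-3) = 4 * (-3) + 9
= -12 + 9
= -3

-3


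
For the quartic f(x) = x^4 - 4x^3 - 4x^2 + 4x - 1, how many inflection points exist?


Inflection points occur where f''(x) = 0 and concavity changes.
f(x) = x^4 - 4x^3 - 4x^2 + 4x - 1
f'(x) = 4x^3 - 12x^2 - 8x + 4
f''(x) = 12x^2 - 24x - 8
This is a quadratic in x. Use the discriminant to count real roots.
Discriminant = (-24)^2 - 4 * 12 * (-8)
= 576 - (-384)
= 960
Since discriminant > 0, f''(x) = 0 has 2 distinct real solutions.
A quadratic with two distinct real roots changes sign at each root, so concavity changes at both.
Number of inflection points: 2

2


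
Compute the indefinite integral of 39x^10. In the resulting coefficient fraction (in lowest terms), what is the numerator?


Apply the power rule for integration:
integral of ax^n dx = a/(n+1) * x^(n+1) + C
integral of 39x^10 dx
= 39/11 * x^11 + C
The coefficient in lowest terms is 39/11, and its numerator is 39

39


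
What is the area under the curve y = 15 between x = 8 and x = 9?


The area under a constant function y = 15 is a rectangle.
Width = 9 - 8 = 1
Height = 15
Area = width * height
= 1 * 15
= 15

15


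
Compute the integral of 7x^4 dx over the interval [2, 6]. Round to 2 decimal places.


Find the antiderivative of 7x^4:
F(x) = 7/5 * x^5
Apply the Fundamental Theorem of Calculus:
F(6) - F(2)
= 7/5 * 6^5 - 7/5 * 2^5
= 7/5 * (7776 - 32)
= 7/5 * 7744
= 54208/5 = 10841.60

10841.60


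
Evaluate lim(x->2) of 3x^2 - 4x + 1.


Since polynomials are continuous, we use direct substitution.
lim(x->2) of 3x^2 - 4x + 1
= 3 * 2^2 - 4 * 2 + 1
= 12 - 8 + 1
= 5

5


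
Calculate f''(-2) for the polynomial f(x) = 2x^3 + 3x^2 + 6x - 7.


First derivative:
f'(x) = 6x^2 + 6x + 6
Second derivative:
f''(x) = 12x + 6
Substitute x = -2:
f''(-2) = 12 * (-2) + 6
= -24 + 6
= -18

-18


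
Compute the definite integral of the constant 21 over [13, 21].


The integral of a constant k over [a, b] equals k * (b - a).
integral from 13 to 21 of 21 dx
= 21 * (21 - 13)
= 21 * 8
= 168

168


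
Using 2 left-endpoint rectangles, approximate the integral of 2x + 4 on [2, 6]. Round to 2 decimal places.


Left Riemann sum uses left endpoints of each subinterval.
Interval: [2, 6], n = 2
dx = (6 - 2) / 2 = 2
Left endpoints: [2, 4]
f values: [8, 12]
Sum = dx * (sum of f values)
= 2 * 20
= 40 = 40.00

40.00


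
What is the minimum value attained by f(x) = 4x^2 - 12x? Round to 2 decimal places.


For a quadratic f(x) = ax^2 + bx + c with a > 0, the minimum is at the vertex.
Vertex x-coordinate: x = -b/(2a)
x = -(-12) / (2 * 4)
x = 12/8 = 3/2
Substitute back to find the minimum value:
f(3/2) = 4 * (3/2)^2 - 12 * (3/2) + 0
= 9 - 18 + 0
= -9 = -9.00

-9.00


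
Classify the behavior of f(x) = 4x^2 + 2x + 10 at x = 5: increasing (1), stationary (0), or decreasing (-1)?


Compute f'(x) to determine behavior:
f'(x) = 8x + 2
f'(5) = 8 * 5 + 2
= 40 + 2
= 42
Since f'(5) > 0, the function is increasing (1)

1


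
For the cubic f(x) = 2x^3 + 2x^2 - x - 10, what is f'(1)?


Differentiate f(x) = 2x^3 + 2x^2 - x - 10 term by term:
f'(x) = 6x^2 + 4x - 1
Substitute x = 1:
f'(1) = 6 * 1^2 + 4 * 1 - 1
= 6 + 4 - 1
= 9

9


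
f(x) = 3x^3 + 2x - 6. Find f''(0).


First derivative:
f'(x) = 9x^2 + 2
Second derivative:
f''(x) = 18x
Substitute x = 0:
f''(0) = 18 * 0 + 0
= 0 + 0
= 0

0


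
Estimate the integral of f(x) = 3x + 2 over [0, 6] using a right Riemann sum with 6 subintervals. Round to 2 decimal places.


Right Riemann sum uses right endpoints of each subinterval.
Interval: [0, 6], n = 6
dx = (6 - 0) / 6 = 1
Right endpoints: [1, 2, 3, 4, 5, 6]
f values: [5, 8, 11, 14, 17, 20]
Sum = dx * (sum of f values)
= 1 * 75
= 75 = 75.00

75.00


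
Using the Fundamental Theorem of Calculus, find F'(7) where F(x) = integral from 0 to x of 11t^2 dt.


By the Fundamental Theorem of Calculus (Part 1):
If F(x) = integral from 0 to x of f(t) dt, then F'(x) = f(x)
Here f(t) = 11t^2
So F'(x) = 11x^2
Evaluate at x = 7:
F'(7) = 11 * 7^2
= 11 * 49
= 539

539


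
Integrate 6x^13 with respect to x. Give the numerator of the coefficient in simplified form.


Apply the power rule for integration:
integral of ax^n dx = a/(n+1) * x^(n+1) + C
integral of 6x^13 dx
= 6/14 * x^14 + C
= 3/7 * x^14 + C
The coefficient in lowest terms is 3/7, and its numerator is 3

3


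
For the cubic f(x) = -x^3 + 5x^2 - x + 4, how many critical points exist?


Find where f'(x) = 0:
f(x) = -x^3 + 5x^2 - x + 4
f'(x) = -3x^2 + 10x - 1
This is a quadratic in x. Use the discriminant to count real roots.
Discriminant = (10)^2 - 4 * (-3) * (-1)
= 100 - 12
= 88
Since discriminant > 0, f'(x) = 0 has 2 real solutions.
Number of critical points: 2

2


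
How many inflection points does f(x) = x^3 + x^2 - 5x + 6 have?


Inflection points occur where f''(x) = 0 and concavity changes.
f(x) = x^3 + x^2 - 5x + 6
f'(x) = 3x^2 + 2x - 5
f''(x) = 6x + 2
Set f''(x) = 0:
6x + 2 = 0
x = -2 / 6 = -1/3
Since f''(x) is linear (degree 1), it changes sign at this point.
Therefore there is exactly 1 inflection point.

1


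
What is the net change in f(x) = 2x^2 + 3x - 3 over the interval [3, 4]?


Net change = f(b) - f(a)
f(x) = 2x^2 + 3x - 3
Compute f(4):
f(4) = 2 * 4^2 + 3 * 4 - 3
= 32 + 12 - 3
= 41
Compute f(3):
f(3) = 2 * 3^2 + 3 * 3 - 3
= 18 + 9 - 3
= 24
Net change = 41 - 24 = 17

17


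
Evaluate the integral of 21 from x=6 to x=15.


The integral of a constant k over [a, b] equals k * (b - a).
integral from 6 to 15 of 21 dx
= 21 * (15 - 6)
= 21 * 9
= 189

189


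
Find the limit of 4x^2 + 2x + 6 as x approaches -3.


Since polynomials are continuous, we use direct substitution.
lim(x->-3) of 4x^2 + 2x + 6
= 4 * (-3)^2 + 2 * (-3) + 6
= 36 - 6 + 6
= 36

36


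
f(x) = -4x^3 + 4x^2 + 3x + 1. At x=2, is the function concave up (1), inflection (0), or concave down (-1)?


Concavity is determined by the sign of f''(x).
f(x) = -4x^3 + 4x^2 + 3x + 1
f'(x) = -12x^2 + 8x + 3
f''(x) = -24x + 8
f''(2) = -24 * 2 + 8
= -48 + 8
= -40
Since f''(2) < 0, the function is concave down (-1)

-1


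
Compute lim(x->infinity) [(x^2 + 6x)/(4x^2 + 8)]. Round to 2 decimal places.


For limits at infinity with equal-degree polynomials,
we compare leading coefficients.
Numerator leading term: x^2
Denominator leading term: 4x^2
Divide both by x^2:
lim = (1 + 6/x) / (4 + 8/x^2)
As x -> infinity, the 1/x and 1/x^2 terms vanish:
= 1/4 = 0.25

0.25


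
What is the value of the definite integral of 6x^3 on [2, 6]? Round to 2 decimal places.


Find the antiderivative of 6x^3:
F(x) = 6/4 * x^4
Apply the Fundamental Theorem of Calculus:
F(6) - F(2)
= 6/4 * 6^4 - 6/4 * 2^4
= 6/4 * (1296 - 16)
= 6/4 * 1280
= 1920 = 1920.00

1920.00


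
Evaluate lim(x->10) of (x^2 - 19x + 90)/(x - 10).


Direct substitution gives 0/0, so we factor the numerator.
Factor: (x^2 - 19x + 90) = (x - 10)(x - 9)
Cancel the common factor (x - 10):
(x^2 - 19x + 90)/(x - 10) = (x - 9)
Now substitute x = 10:
= (10) - (9) = 1

1


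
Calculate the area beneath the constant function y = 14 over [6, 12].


The area under a constant function y = 14 is a rectangle.
Width = 12 - 6 = 6
Height = 14
Area = width * height
= 6 * 14
= 84

84


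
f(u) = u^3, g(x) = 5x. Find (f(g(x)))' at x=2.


Using the chain rule: (f(g(x)))' = f'(g(x)) * g'(x)
First, find g(2):
g(2) = 5 * 2 + 0 = 10
Next, f'(u) = 3u^2
And g'(x) = 5
So f'(g(2)) * g'(2)
= 3 * 10^2 * 5
= 3 * 100 * 5
= 1500

1500


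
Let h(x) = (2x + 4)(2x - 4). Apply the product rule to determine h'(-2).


Let u(x) = 2x + 4 and v(x) = 2x - 4
u'(x) = 2
v'(x) = 2
Product rule: h'(x) = u'(x)*v(x) + u(x)*v'(x)
= 2 * (2x - 4) + (2x + 4) * 2
At x = -2:
u(-2) = 2 * (-2) + 4 = 0
v(-2) = 2 * (-2) - 4 = -8
h'(-2) = 2 * (-8) + 0 * 2
= -16 + 0
= -16

-16


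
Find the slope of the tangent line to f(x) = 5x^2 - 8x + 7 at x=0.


The slope of the tangent line equals f'(x) at the point.
f(x) = 5x^2 - 8x + 7
f'(x) = 10x - 8
At x = 0:
f'(0) = 10 * 0 - 8
= 0 - 8
= -8

-8


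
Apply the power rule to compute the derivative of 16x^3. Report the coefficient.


We apply the power rule: d/dx [ax^n] = a*n * x^(n-1)
d/dx [16x^3]
= 16 * 3 * x^(3-1)
= 48x^2
The coefficient is 48

48


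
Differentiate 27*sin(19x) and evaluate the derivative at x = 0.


Apply the chain rule to differentiate 27*sin(19x):
d/dx [27*sin(19x)]
= 27 * cos(19x) * d/dx(19x)
= 27 * 19 * cos(19x)
= 513 * cos(19x)
Evaluate at x = 0:
= 513 * cos(0)
= 513 * 1
= 513

513


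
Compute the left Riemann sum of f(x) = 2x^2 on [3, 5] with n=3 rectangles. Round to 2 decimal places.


Left Riemann sum uses left endpoints of each subinterval.
Interval: [3, 5], n = 3
dx = (5 - 3) / 3 = 2/3
Left endpoints: [3, 11/3, 13/3]
f values: [18, 242/9, 338/9]
Sum = dx * (sum of f values)
= 2/3 * 742/9
= 1484/27 ≈ 54.96

54.96


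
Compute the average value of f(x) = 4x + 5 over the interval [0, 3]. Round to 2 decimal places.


Average value = 1/(b-a) * integral from a to b of f(x) dx
First compute the integral of 4x + 5:
F(x) = 2x^2 + 5x
F(3) = 2 * 9 + 5 * 3 = 33
F(0) = 2 * 0 + 5 * 0 = 0
Integral = 33 - 0 = 33
Average = 33 / (3 - 0) = 33 / 3
= 11 = 11.00

11.00


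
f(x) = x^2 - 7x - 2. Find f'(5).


Differentiate term by term using power and sum rules:
f(x) = x^2 - 7x - 2
f'(x) = 2x - 7
Substitute x = 5:
f'(5) = 2 * 5 - 7
= 10 - 7
= 3

3


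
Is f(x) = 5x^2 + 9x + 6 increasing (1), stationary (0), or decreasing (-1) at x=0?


Compute f'(x) to determine behavior:
f'(x) = 10x + 9
f'(0) = 10 * 0 + 9
= 0 + 9
= 9
Since f'(0) > 0, the function is increasing (1)

1


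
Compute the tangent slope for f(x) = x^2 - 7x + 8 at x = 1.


The slope of the tangent line equals f'(x) at the point.
f(x) = x^2 - 7x + 8
f'(x) = 2x - 7
At x = 1:
f'(1) = 2 * 1 - 7
= 2 - 7
= -5

-5


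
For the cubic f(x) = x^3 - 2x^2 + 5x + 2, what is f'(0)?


Differentiate f(x) = x^3 - 2x^2 + 5x + 2 term by term:
f'(x) = 3x^2 - 4x + 5
Substitute x = 0:
f'(0) = 3 * 0^2 - 4 * 0 + 5
= 0 + 0 + 5
= 5

5


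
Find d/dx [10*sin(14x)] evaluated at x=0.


Apply the chain rule to differentiate 10*sin(14x):
d/dx [10*sin(14x)]
= 10 * cos(14x) * d/dx(14x)
= 10 * 14 * cos(14x)
= 140 * cos(14x)
Evaluate at x = 0:
= 140 * cos(0)
= 140 * 1
= 140

140


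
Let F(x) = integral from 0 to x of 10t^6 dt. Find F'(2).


By the Fundamental Theorem of Calculus (Part 1):
If F(x) = integral from 0 to x of f(t) dt, then F'(x) = f(x)
Here f(t) = 10t^6
So F'(x) = 10x^6
Evaluate at x = 2:
F'(2) = 10 * 2^6
= 10 * 64
= 640

640


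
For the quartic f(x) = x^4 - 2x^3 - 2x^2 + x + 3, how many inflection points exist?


Inflection points occur where f''(x) = 0 and concavity changes.
f(x) = x^4 - 2x^3 - 2x^2 + x + 3
f'(x) = 4x^3 - 6x^2 - 4x + 1
f''(x) = 12x^2 - 12x - 4
This is a quadratic in x. Use the discriminant to count real roots.
Discriminant = (-12)^2 - 4 * 12 * (-4)
= 144 - (-192)
= 336
Since discriminant > 0, f''(x) = 0 has 2 distinct real solutions.
A quadratic with two distinct real roots changes sign at each root, so concavity changes at both.
Number of inflection points: 2

2


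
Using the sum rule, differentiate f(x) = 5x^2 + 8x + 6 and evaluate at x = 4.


Differentiate term by term using power and sum rules:
f(x) = 5x^2 + 8x + 6
f'(x) = 10x + 8
Substitute x = 4:
f'(4) = 10 * 4 + 8
= 40 + 8
= 48

48


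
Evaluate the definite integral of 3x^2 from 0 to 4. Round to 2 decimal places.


Find the antiderivative of 3x^2:
F(x) = 3/3 * x^3
Apply the Fundamental Theorem of Calculus:
F(4) - F(0)
= 3/3 * 4^3 - 3/3 * 0^3
= 3/3 * (64 - 0)
= 3/3 * 64
= 64 = 64.00

64.00


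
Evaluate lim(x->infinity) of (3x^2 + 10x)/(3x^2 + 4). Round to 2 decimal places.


For limits at infinity with equal-degree polynomials,
we compare leading coefficients.
Numerator leading term: 3x^2
Denominator leading term: 3x^2
Divide both by x^2:
lim = (3 + 10/x) / (3 + 4/x^2)
As x -> infinity, the 1/x and 1/x^2 terms vanish:
= 3/3 = 1 = 1.00

1.00


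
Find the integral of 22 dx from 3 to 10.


The integral of a constant k over [a, b] equals k * (b - a).
integral from 3 to 10 of 22 dx
= 22 * (10 - 3)
= 22 * 7
= 154

154


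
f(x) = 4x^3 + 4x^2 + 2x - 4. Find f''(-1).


First derivative:
f'(x) = 12x^2 + 8x + 2
Second derivative:
f''(x) = 24x + 8
Substitute x = -1:
f''(-1) = 24 * (-1) + 8
= -24 + 8
= -16

-16


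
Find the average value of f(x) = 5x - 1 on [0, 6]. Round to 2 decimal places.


Average value = 1/(b-a) * integral from a to b of f(x) dx
First compute the integral of 5x - 1:
F(x) = (5/2)x^2 - x
F(6) = 5/2 * 36 - 1 * 6 = 84
F(0) = 5/2 * 0 - 1 * 0 = 0
Integral = 84 - 0 = 84
Average = 84 / (6 - 0) = 84 / 6
= 14 = 14.00

14.00


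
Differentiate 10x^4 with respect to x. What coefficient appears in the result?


We apply the power rule: d/dx [ax^n] = a*n * x^(n-1)
d/dx [10x^4]
= 10 * 4 * x^(4-1)
= 40x^3
The coefficient is 40

40


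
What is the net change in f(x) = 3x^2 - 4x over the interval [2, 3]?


Net change = f(b) - f(a)
f(x) = 3x^2 - 4x
Compute f(3):
f(3) = 3 * 3^2 - 4 * 3 + 0
= 27 - 12 + 0
= 15
Compute f(2):
f(2) = 3 * 2^2 - 4 * 2 + 0
= 12 - 8 + 0
= 4
Net change = 15 - 4 = 11

11


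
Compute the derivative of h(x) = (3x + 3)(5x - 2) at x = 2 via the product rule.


Let u(x) = 3x + 3 and v(x) = 5x - 2
u'(x) = 3
v'(x) = 5
Product rule: h'(x) = u'(x)*v(x) + u(x)*v'(x)
= 3 * (5x - 2) + (3x + 3) * 5
At x = 2:
u(2) = 3 * 2 + 3 = 9
v(2) = 5 * 2 - 2 = 8
h'(2) = 3 * 8 + 9 * 5
= 24 + 45
= 69

69


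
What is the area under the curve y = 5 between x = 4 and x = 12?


The area under a constant function y = 5 is a rectangle.
Width = 12 - 4 = 8
Height = 5
Area = width * height
= 8 * 5
= 40

40


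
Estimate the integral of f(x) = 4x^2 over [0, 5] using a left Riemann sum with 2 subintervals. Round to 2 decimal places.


Left Riemann sum uses left endpoints of each subinterval.
Interval: [0, 5], n = 2
dx = (5 - 0) / 2 = 5/2
Left endpoints: [0, 5/2]
f values: [0, 25]
Sum = dx * (sum of f values)
= 5/2 * 25
= 125/2 = 62.50

62.50


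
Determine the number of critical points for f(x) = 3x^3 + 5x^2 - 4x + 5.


Find where f'(x) = 0:
f(x) = 3x^3 + 5x^2 - 4x + 5
f'(x) = 9x^2 + 10x - 4
This is a quadratic in x. Use the discriminant to count real roots.
Discriminant = (10)^2 - 4 * 9 * (-4)
= 100 - (-144)
= 244
Since discriminant > 0, f'(x) = 0 has 2 real solutions.
Number of critical points: 2

2


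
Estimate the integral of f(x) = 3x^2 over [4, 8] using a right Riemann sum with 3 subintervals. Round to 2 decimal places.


Right Riemann sum uses right endpoints of each subinterval.
Interval: [4, 8], n = 3
dx = (8 - 4) / 3 = 4/3
Right endpoints: [16/3, 20/3, 8]
f values: [256/3, 400/3, 192]
Sum = dx * (sum of f values)
= 4/3 * 1232/3
= 4928/9 ≈ 547.56

547.56


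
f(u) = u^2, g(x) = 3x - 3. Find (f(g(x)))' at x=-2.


Using the chain rule: (f(g(x)))' = f'(g(x)) * g'(x)
First, find g(-2):
g(-2) = 3 * (-2) - 3 = -9
Next, f'(u) = 2u
And g'(x) = 3
So f'(g(-2)) * g'(-2)
= 2 * (-9) * 3
= -54

-54


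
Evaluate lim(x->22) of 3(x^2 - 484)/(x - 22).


Direct substitution gives 0/0, so we factor the numerator.
Factor: 3(x^2 - 484) = 3 * (x - 22)(x + 22)
Cancel the common factor (x - 22):
3(x^2 - 484)/(x - 22) = 3 * (x + 22)
Now substitute x = 22:
= 3 * (22 + 22) = 132

132


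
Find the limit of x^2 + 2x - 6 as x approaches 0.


Since polynomials are continuous, we use direct substitution.
lim(x->0) of x^2 + 2x - 6
= 1 * 0^2 + 2 * 0 - 6
= 0 + 0 - 6
= -6

-6


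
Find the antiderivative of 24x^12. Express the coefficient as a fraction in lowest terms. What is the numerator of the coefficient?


Apply the power rule for integration:
integral of ax^n dx = a/(n+1) * x^(n+1) + C
integral of 24x^12 dx
= 24/13 * x^13 + C
The coefficient in lowest terms is 24/13, and its numerator is 24

24


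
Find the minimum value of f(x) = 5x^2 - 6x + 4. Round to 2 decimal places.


For a quadratic f(x) = ax^2 + bx + c with a > 0, the minimum is at the vertex.
Vertex x-coordinate: x = -b/(2a)
x = -(-6) / (2 * 5)
x = 6/10 = 3/5
Substitute back to find the minimum value:
f(3/5) = 5 * (3/5)^2 - 6 * (3/5) + 4
= 9/5 - 18/5 + 4
= 11/5 = 2.20

2.20


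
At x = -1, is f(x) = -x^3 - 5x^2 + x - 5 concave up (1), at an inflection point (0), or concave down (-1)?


Concavity is determined by the sign of f''(x).
f(x) = -x^3 - 5x^2 + x - 5
f'(x) = -3x^2 - 10x + 1
f''(x) = -6x - 10
f''(-1) = -6 * (-1) - 10
= 6 - 10
= -4
Since f''(-1) < 0, the function is concave down (-1)

-1


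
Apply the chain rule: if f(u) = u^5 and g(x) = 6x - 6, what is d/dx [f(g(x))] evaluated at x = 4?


Using the chain rule: (f(g(x)))' = f'(g(x)) * g'(x)
First, find g(4):
g(4) = 6 * 4 - 6 = 18
Next, f'(u) = 5u^4
And g'(x) = 6
So f'(g(4)) * g'(4)
= 5 * 18^4 * 6
= 5 * 104976 * 6
= 3149280

3149280


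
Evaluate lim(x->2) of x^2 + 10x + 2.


Since polynomials are continuous, we use direct substitution.
lim(x->2) of x^2 + 10x + 2
= 1 * 2^2 + 10 * 2 + 2
= 4 + 20 + 2
= 26

26


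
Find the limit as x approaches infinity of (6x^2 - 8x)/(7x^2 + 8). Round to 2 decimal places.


For limits at infinity with equal-degree polynomials,
we compare leading coefficients.
Numerator leading term: 6x^2
Denominator leading term: 7x^2
Divide both by x^2:
lim = (6 - 8/x) / (7 + 8/x^2)
As x -> infinity, the 1/x and 1/x^2 terms vanish:
= 6/7 ≈ 0.86

0.86


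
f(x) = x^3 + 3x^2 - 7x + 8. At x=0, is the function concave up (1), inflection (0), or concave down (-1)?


Concavity is determined by the sign of f''(x).
f(x) = x^3 + 3x^2 - 7x + 8
f'(x) = 3x^2 + 6x - 7
f''(x) = 6x + 6
f''(0) = 6 * 0 + 6
= 0 + 6
= 6
Since f''(0) > 0, the function is concave up (1)

1


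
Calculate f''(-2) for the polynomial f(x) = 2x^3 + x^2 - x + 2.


First derivative:
f'(x) = 6x^2 + 2x - 1
Second derivative:
f''(x) = 12x + 2
Substitute x = -2:
f''(-2) = 12 * (-2) + 2
= -24 + 2
= -22

-22


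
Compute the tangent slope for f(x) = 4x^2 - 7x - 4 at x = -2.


The slope of the tangent line equals f'(x) at the point.
f(x) = 4x^2 - 7x - 4
f'(x) = 8x - 7
At x = -2:
f'(-2) = 8 * (-2) - 7
= -16 - 7
= -23

-23


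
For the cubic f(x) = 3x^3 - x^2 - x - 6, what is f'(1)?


Differentiate f(x) = 3x^3 - x^2 - x - 6 term by term:
f'(x) = 9x^2 - 2x - 1
Substitute x = 1:
f'(1) = 9 * 1^2 - 2 * 1 - 1
= 9 - 2 - 1
= 6

6


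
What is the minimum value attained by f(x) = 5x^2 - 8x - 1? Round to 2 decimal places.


For a quadratic f(x) = ax^2 + bx + c with a > 0, the minimum is at the vertex.
Vertex x-coordinate: x = -b/(2a)
x = -(-8) / (2 * 5)
x = 8/10 = 4/5
Substitute back to find the minimum value:
f(4/5) = 5 * (4/5)^2 - 8 * (4/5) - 1
= 16/5 - 32/5 - 1
= -21/5 = -4.20

-4.20


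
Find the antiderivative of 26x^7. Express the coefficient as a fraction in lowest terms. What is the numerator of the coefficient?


Apply the power rule for integration:
integral of ax^n dx = a/(n+1) * x^(n+1) + C
integral of 26x^7 dx
= 26/8 * x^8 + C
= 13/4 * x^8 + C
The coefficient in lowest terms is 13/4, and its numerator is 13

13


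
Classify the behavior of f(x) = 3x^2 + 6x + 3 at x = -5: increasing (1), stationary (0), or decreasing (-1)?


Compute f'(x) to determine behavior:
f'(x) = 6x + 6
f'(-5) = 6 * (-5) + 6
= -30 + 6
= -24
Since f'(-5) < 0, the function is decreasing (-1)

-1


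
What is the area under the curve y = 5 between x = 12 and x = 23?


The area under a constant function y = 5 is a rectangle.
Width = 23 - 12 = 11
Height = 5
Area = width * height
= 11 * 5
= 55

55


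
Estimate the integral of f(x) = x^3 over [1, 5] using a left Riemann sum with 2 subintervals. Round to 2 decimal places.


Left Riemann sum uses left endpoints of each subinterval.
Interval: [1, 5], n = 2
dx = (5 - 1) / 2 = 2
Left endpoints: [1, 3]
f values: [1, 27]
Sum = dx * (sum of f values)
= 2 * 28
= 56 = 56.00

56.00


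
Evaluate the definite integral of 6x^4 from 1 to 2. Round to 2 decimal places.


Find the antiderivative of 6x^4:
F(x) = 6/5 * x^5
Apply the Fundamental Theorem of Calculus:
F(2) - F(1)
= 6/5 * 2^5 - 6/5 * 1^5
= 6/5 * (32 - 1)
= 6/5 * 31
= 186/5 = 37.20

37.20


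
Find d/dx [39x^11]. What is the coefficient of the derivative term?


We apply the power rule: d/dx [ax^n] = a*n * x^(n-1)
d/dx [39x^11]
= 39 * 11 * x^(11-1)
= 429x^10
The coefficient is 429

429


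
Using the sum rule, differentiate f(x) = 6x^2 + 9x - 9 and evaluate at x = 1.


Differentiate term by term using power and sum rules:
f(x) = 6x^2 + 9x - 9
f'(x) = 12x + 9
Substitute x = 1:
f'(1) = 12 * 1 + 9
= 12 + 9
= 21

21


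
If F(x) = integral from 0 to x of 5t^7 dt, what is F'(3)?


By the Fundamental Theorem of Calculus (Part 1):
If F(x) = integral from 0 to x of f(t) dt, then F'(x) = f(x)
Here f(t) = 5t^7
So F'(x) = 5x^7
Evaluate at x = 3:
F'(3) = 5 * 3^7
= 5 * 2187
= 10935

10935


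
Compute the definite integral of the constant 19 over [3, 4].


The integral of a constant k over [a, b] equals k * (b - a).
integral from 3 to 4 of 19 dx
= 19 * (4 - 3)
= 19 * 1
= 19

19


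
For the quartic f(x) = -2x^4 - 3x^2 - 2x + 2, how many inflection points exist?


Inflection points occur where f''(x) = 0 and concavity changes.
f(x) = -2x^4 - 3x^2 - 2x + 2
f'(x) = -8x^3 - 6x - 2
f''(x) = -24x^2 - 6
This is a quadratic in x. Use the discriminant to count real roots.
Discriminant = (0)^2 - 4 * (-24) * (-6)
= 0 - 576
= -576
Since discriminant < 0, f''(x) = 0 has no real solutions.
Number of inflection points: 0

0


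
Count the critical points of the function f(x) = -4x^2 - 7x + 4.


Find where f'(x) = 0:
f'(x) = -8x - 7
Set f'(x) = 0:
-8x - 7 = 0
x = 7 / (-8) = -7/8
This is a linear equation in x, so there is exactly one solution.
Number of critical points: 1

1


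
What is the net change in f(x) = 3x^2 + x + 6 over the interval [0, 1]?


Net change = f(b) - f(a)
f(x) = 3x^2 + x + 6
Compute f(1):
f(1) = 3 * 1^2 + 1 * 1 + 6
= 3 + 1 + 6
= 10
Compute f(0):
f(0) = 3 * 0^2 + 1 * 0 + 6
= 0 + 0 + 6
= 6
Net change = 10 - 6 = 4

4


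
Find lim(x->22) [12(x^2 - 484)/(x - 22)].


Direct substitution gives 0/0, so we factor the numerator.
Factor: 12(x^2 - 484) = 12 * (x - 22)(x + 22)
Cancel the common factor (x - 22):
12(x^2 - 484)/(x - 22) = 12 * (x + 22)
Now substitute x = 22:
= 12 * (22 + 22) = 528

528


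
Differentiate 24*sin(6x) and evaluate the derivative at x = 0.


Apply the chain rule to differentiate 24*sin(6x):
d/dx [24*sin(6x)]
= 24 * cos(6x) * d/dx(6x)
= 24 * 6 * cos(6x)
= 144 * cos(6x)
Evaluate at x = 0:
= 144 * cos(0)
= 144 * 1
= 144

144


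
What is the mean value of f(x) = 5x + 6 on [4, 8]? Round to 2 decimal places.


Average value = 1/(b-a) * integral from a to b of f(x) dx
First compute the integral of 5x + 6:
F(x) = (5/2)x^2 + 6x
F(8) = 5/2 * 64 + 6 * 8 = 208
F(4) = 5/2 * 16 + 6 * 4 = 64
Integral = 208 - 64 = 144
Average = 144 / (8 - 4) = 144 / 4
= 36 = 36.00

36.00


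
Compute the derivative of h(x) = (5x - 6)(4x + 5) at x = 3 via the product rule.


Let u(x) = 5x - 6 and v(x) = 4x + 5
u'(x) = 5
v'(x) = 4
Product rule: h'(x) = u'(x)*v(x) + u(x)*v'(x)
= 5 * (4x + 5) + (5x - 6) * 4
At x = 3:
u(3) = 5 * 3 - 6 = 9
v(3) = 4 * 3 + 5 = 17
h'(3) = 5 * 17 + 9 * 4
= 85 + 36
= 121

121


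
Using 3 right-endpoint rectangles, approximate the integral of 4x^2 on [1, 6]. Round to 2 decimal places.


Right Riemann sum uses right endpoints of each subinterval.
Interval: [1, 6], n = 3
dx = (6 - 1) / 3 = 5/3
Right endpoints: [8/3, 13/3, 6]
f values: [256/9, 676/9, 144]
Sum = dx * (sum of f values)
= 5/3 * 2228/9
= 11140/27 ≈ 412.59

412.59


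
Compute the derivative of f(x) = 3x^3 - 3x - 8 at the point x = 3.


Differentiate f(x) = 3x^3 - 3x - 8 term by term:
f'(x) = 9x^2 - 3
Substitute x = 3:
f'(3) = 9 * 3^2 + 0 * 3 - 3
= 81 + 0 - 3
= 78

78


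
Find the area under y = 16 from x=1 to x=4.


The area under a constant function y = 16 is a rectangle.
Width = 4 - 1 = 3
Height = 16
Area = width * height
= 3 * 16
= 48

48


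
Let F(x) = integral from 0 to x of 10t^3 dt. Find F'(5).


By the Fundamental Theorem of Calculus (Part 1):
If F(x) = integral from 0 to x of f(t) dt, then F'(x) = f(x)
Here f(t) = 10t^3
So F'(x) = 10x^3
Evaluate at x = 5:
F'(5) = 10 * 5^3
= 10 * 125
= 1250

1250


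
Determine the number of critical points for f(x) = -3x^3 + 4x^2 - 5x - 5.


Find where f'(x) = 0:
f(x) = -3x^3 + 4x^2 - 5x - 5
f'(x) = -9x^2 + 8x - 5
This is a quadratic in x. Use the discriminant to count real roots.
Discriminant = (8)^2 - 4 * (-9) * (-5)
= 64 - 180
= -116
Since discriminant < 0, f'(x) = 0 has no real solutions.
Number of critical points: 0

0


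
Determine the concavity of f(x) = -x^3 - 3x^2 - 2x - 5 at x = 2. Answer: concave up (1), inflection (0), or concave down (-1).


Concavity is determined by the sign of f''(x).
f(x) = -x^3 - 3x^2 - 2x - 5
f'(x) = -3x^2 - 6x - 2
f''(x) = -6x - 6
f''(2) = -6 * 2 - 6
= -12 - 6
= -18
Since f''(2) < 0, the function is concave down (-1)

-1


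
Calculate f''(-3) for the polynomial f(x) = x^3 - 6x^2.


First derivative:
f'(x) = 3x^2 - 12x
Second derivative:
f''(x) = 6x - 12
Substitute x = -3:
f''(-3) = 6 * (-3) - 12
= -18 - 12
= -30

-30


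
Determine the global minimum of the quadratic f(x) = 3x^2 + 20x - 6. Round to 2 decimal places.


For a quadratic f(x) = ax^2 + bx + c with a > 0, the minimum is at the vertex.
Vertex x-coordinate: x = -b/(2a)
x = -(20) / (2 * 3)
x = -20/6 = -10/3
Substitute back to find the minimum value:
f(-10/3) = 3 * (-10/3)^2 + 20 * (-10/3) - 6
= 100/3 - 200/3 - 6
= -118/3 ≈ -39.33

-39.33


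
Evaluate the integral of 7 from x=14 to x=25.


The integral of a constant k over [a, b] equals k * (b - a).
integral from 14 to 25 of 7 dx
= 7 * (25 - 14)
= 7 * 11
= 77

77


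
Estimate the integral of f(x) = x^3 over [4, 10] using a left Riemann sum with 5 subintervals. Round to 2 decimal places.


Left Riemann sum uses left endpoints of each subinterval.
Interval: [4, 10], n = 5
dx = (10 - 4) / 5 = 6/5
Left endpoints: [4, 26/5, 32/5, 38/5, 44/5]
f values: [64, 17576/125, 32768/125, 54872/125, 85184/125]
Sum = dx * (sum of f values)
= 6/5 * 7936/5
= 47616/25 = 1904.64

1904.64


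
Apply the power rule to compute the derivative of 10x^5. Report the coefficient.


We apply the power rule: d/dx [ax^n] = a*n * x^(n-1)
d/dx [10x^5]
= 10 * 5 * x^(5-1)
= 50x^4
The coefficient is 50

50


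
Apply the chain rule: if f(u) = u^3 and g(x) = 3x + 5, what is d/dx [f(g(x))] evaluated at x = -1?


Using the chain rule: (f(g(x)))' = f'(g(x)) * g'(x)
First, find g(-1):
g(-1) = 3 * (-1) + 5 = 2
Next, f'(u) = 3u^2
And g'(x) = 3
So f'(g(-1)) * g'(-1)
= 3 * 2^2 * 3
= 3 * 4 * 3
= 36

36


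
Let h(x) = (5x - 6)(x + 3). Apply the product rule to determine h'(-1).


Let u(x) = 5x - 6 and v(x) = x + 3
u'(x) = 5
v'(x) = 1
Product rule: h'(x) = u'(x)*v(x) + u(x)*v'(x)
= 5 * (x + 3) + (5x - 6) * 1
At x = -1:
u(-1) = 5 * (-1) - 6 = -11
v(-1) = 1 * (-1) + 3 = 2
h'(-1) = 5 * 2 + (-11) * 1
= 10 - 11
= -1

-1


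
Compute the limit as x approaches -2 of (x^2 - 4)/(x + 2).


Direct substitution gives 0/0, so we factor the numerator.
Factor: (x^2 - 4) = (x + 2)(x - 2)
Cancel the common factor (x + 2):
(x^2 - 4)/(x + 2) = (x - 2)
Now substitute x = -2:
= (-2) - (2) = -4

-4


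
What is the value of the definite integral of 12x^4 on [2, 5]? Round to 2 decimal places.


Find the antiderivative of 12x^4:
F(x) = 12/5 * x^5
Apply the Fundamental Theorem of Calculus:
F(5) - F(2)
= 12/5 * 5^5 - 12/5 * 2^5
= 12/5 * (3125 - 32)
= 12/5 * 3093
= 37116/5 = 7423.20

7423.20


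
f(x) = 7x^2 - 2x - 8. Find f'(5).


Differentiate term by term using power and sum rules:
f(x) = 7x^2 - 2x - 8
f'(x) = 14x - 2
Substitute x = 5:
f'(5) = 14 * 5 - 2
= 70 - 2
= 68

68


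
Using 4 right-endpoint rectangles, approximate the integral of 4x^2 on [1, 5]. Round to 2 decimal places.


Right Riemann sum uses right endpoints of each subinterval.
Interval: [1, 5], n = 4
dx = (5 - 1) / 4 = 1
Right endpoints: [2, 3, 4, 5]
f values: [16, 36, 64, 100]
Sum = dx * (sum of f values)
= 1 * 216
= 216 = 216.00

216.00


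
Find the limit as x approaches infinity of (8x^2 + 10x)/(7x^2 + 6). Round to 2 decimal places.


For limits at infinity with equal-degree polynomials,
we compare leading coefficients.
Numerator leading term: 8x^2
Denominator leading term: 7x^2
Divide both by x^2:
lim = (8 + 10/x) / (7 + 6/x^2)
As x -> infinity, the 1/x and 1/x^2 terms vanish:
= 8/7 ≈ 1.14

1.14


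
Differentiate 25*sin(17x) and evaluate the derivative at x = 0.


Apply the chain rule to differentiate 25*sin(17x):
d/dx [25*sin(17x)]
= 25 * cos(17x) * d/dx(17x)
= 25 * 17 * cos(17x)
= 425 * cos(17x)
Evaluate at x = 0:
= 425 * cos(0)
= 425 * 1
= 425

425


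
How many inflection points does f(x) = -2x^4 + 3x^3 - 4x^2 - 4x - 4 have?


Inflection points occur where f''(x) = 0 and concavity changes.
f(x) = -2x^4 + 3x^3 - 4x^2 - 4x - 4
f'(x) = -8x^3 + 9x^2 - 8x - 4
f''(x) = -24x^2 + 18x - 8
This is a quadratic in x. Use the discriminant to count real roots.
Discriminant = (18)^2 - 4 * (-24) * (-8)
= 324 - 768
= -444
Since discriminant < 0, f''(x) = 0 has no real solutions.
Number of inflection points: 0

0


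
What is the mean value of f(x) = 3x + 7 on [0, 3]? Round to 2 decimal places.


Average value = 1/(b-a) * integral from a to b of f(x) dx
First compute the integral of 3x + 7:
F(x) = (3/2)x^2 + 7x
F(3) = 3/2 * 9 + 7 * 3 = 69/2
F(0) = 3/2 * 0 + 7 * 0 = 0
Integral = 69/2 - 0 = 69/2
Average = (69/2) / (3 - 0) = (69/2) / 3
= 23/2 = 11.50

11.50


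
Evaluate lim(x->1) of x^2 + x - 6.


Since polynomials are continuous, we use direct substitution.
lim(x->1) of x^2 + x - 6
= 1 * 1^2 + 1 * 1 - 6
= 1 + 1 - 6
= -4

-4


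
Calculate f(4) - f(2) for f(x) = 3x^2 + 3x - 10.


Net change = f(b) - f(a)
f(x) = 3x^2 + 3x - 10
Compute f(4):
f(4) = 3 * 4^2 + 3 * 4 - 10
= 48 + 12 - 10
= 50
Compute f(2):
f(2) = 3 * 2^2 + 3 * 2 - 10
= 12 + 6 - 10
= 8
Net change = 50 - 8 = 42

42


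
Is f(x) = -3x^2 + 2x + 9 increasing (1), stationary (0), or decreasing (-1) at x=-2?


Compute f'(x) to determine behavior:
f'(x) = -6x + 2
f'(-2) = -6 * (-2) + 2
= 12 + 2
= 14
Since f'(-2) > 0, the function is increasing (1)

1


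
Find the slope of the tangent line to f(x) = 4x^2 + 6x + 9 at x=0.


The slope of the tangent line equals f'(x) at the point.
f(x) = 4x^2 + 6x + 9
f'(x) = 8x + 6
At x = 0:
f'(0) = 8 * 0 + 6
= 0 + 6
= 6

6


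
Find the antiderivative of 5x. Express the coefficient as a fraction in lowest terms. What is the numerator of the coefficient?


Apply the power rule for integration:
integral of ax^n dx = a/(n+1) * x^(n+1) + C
integral of 5x dx
= 5/2 * x^2 + C
The coefficient in lowest terms is 5/2, and its numerator is 5

5


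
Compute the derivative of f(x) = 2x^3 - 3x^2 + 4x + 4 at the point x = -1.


Differentiate f(x) = 2x^3 - 3x^2 + 4x + 4 term by term:
f'(x) = 6x^2 - 6x + 4
Substitute x = -1:
f'(-1) = 6 * (-1)^2 - 6 * (-1) + 4
= 6 + 6 + 4
= 16

16


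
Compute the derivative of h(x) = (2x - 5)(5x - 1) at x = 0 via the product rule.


Let u(x) = 2x - 5 and v(x) = 5x - 1
u'(x) = 2
v'(x) = 5
Product rule: h'(x) = u'(x)*v(x) + u(x)*v'(x)
= 2 * (5x - 1) + (2x - 5) * 5
At x = 0:
u(0) = 2 * 0 - 5 = -5
v(0) = 5 * 0 - 1 = -1
h'(0) = 2 * (-1) + (-5) * 5
= -2 - 25
= -27

-27


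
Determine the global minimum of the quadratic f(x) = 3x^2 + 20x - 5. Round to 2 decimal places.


For a quadratic f(x) = ax^2 + bx + c with a > 0, the minimum is at the vertex.
Vertex x-coordinate: x = -b/(2a)
x = -(20) / (2 * 3)
x = -20/6 = -10/3
Substitute back to find the minimum value:
f(-10/3) = 3 * (-10/3)^2 + 20 * (-10/3) - 5
= 100/3 - 200/3 - 5
= -115/3 ≈ -38.33

-38.33


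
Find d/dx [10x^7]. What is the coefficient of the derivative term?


We apply the power rule: d/dx [ax^n] = a*n * x^(n-1)
d/dx [10x^7]
= 10 * 7 * x^(7-1)
= 70x^6
The coefficient is 70

70


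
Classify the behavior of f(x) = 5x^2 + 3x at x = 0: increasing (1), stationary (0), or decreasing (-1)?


Compute f'(x) to determine behavior:
f'(x) = 10x + 3
f'(0) = 10 * 0 + 3
= 0 + 3
= 3
Since f'(0) > 0, the function is increasing (1)

1


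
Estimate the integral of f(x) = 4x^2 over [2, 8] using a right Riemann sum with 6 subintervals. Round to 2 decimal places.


Right Riemann sum uses right endpoints of each subinterval.
Interval: [2, 8], n = 6
dx = (8 - 2) / 6 = 1
Right endpoints: [3, 4, 5, 6, 7, 8]
f values: [36, 64, 100, 144, 196, 256]
Sum = dx * (sum of f values)
= 1 * 796
= 796 = 796.00

796.00


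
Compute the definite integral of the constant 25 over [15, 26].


The integral of a constant k over [a, b] equals k * (b - a).
integral from 15 to 26 of 25 dx
= 25 * (26 - 15)
= 25 * 11
= 275

275


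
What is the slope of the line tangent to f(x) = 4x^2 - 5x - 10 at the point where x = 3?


The slope of the tangent line equals f'(x) at the point.
f(x) = 4x^2 - 5x - 10
f'(x) = 8x - 5
At x = 3:
f'(3) = 8 * 3 - 5
= 24 - 5
= 19

19


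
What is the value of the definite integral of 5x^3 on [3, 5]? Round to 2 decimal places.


Find the antiderivative of 5x^3:
F(x) = 5/4 * x^4
Apply the Fundamental Theorem of Calculus:
F(5) - F(3)
= 5/4 * 5^4 - 5/4 * 3^4
= 5/4 * (625 - 81)
= 5/4 * 544
= 680 = 680.00

680.00


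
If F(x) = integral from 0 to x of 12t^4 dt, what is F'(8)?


By the Fundamental Theorem of Calculus (Part 1):
If F(x) = integral from 0 to x of f(t) dt, then F'(x) = f(x)
Here f(t) = 12t^4
So F'(x) = 12x^4
Evaluate at x = 8:
F'(8) = 12 * 8^4
= 12 * 4096
= 49152

49152


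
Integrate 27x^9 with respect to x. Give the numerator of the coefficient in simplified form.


Apply the power rule for integration:
integral of ax^n dx = a/(n+1) * x^(n+1) + C
integral of 27x^9 dx
= 27/10 * x^10 + C
The coefficient in lowest terms is 27/10, and its numerator is 27

27
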